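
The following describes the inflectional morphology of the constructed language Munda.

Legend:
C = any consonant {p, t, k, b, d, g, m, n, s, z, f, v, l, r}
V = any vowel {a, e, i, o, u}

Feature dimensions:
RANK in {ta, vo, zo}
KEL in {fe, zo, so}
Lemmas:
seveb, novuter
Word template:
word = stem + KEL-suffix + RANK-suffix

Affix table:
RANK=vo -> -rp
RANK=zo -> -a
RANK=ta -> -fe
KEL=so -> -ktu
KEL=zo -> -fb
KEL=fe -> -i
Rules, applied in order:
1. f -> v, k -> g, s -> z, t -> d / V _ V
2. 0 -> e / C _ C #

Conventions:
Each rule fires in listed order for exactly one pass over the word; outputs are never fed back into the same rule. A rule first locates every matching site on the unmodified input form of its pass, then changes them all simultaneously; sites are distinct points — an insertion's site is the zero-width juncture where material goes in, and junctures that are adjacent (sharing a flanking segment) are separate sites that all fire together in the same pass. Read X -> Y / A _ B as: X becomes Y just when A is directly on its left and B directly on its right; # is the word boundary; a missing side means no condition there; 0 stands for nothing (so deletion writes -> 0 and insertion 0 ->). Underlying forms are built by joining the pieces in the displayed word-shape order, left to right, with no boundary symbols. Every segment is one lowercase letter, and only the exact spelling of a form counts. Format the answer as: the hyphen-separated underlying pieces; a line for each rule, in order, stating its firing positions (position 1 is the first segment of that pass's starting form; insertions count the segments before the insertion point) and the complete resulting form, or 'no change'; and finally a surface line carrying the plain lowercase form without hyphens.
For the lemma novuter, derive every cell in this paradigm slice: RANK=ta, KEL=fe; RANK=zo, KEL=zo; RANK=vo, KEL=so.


cell RANK=ta, KEL=fe:
underlying: novuter-i-fe
1. f -> v, k -> g, s -> z, t -> d / V _ V: fires at position(s) 5, 9: novuderive
2. 0 -> e / C _ C #: no change
surface: novuderive

cell RANK=zo, KEL=zo:
underlying: novuter-fb-a
1. f -> v, k -> g, s -> z, t -> d / V _ V: fires at position(s) 5: novuderfba
2. 0 -> e / C _ C #: no change
surface: novuderfba

cell RANK=vo, KEL=so:
underlying: novuter-ktu-rp
1. f -> v, k -> g, s -> z, t -> d / V _ V: fires at position(s) 5: novuderkturp
2. 0 -> e / C _ C #: inserts after position(s) 11: novuderkturep
surface: novuderkturep


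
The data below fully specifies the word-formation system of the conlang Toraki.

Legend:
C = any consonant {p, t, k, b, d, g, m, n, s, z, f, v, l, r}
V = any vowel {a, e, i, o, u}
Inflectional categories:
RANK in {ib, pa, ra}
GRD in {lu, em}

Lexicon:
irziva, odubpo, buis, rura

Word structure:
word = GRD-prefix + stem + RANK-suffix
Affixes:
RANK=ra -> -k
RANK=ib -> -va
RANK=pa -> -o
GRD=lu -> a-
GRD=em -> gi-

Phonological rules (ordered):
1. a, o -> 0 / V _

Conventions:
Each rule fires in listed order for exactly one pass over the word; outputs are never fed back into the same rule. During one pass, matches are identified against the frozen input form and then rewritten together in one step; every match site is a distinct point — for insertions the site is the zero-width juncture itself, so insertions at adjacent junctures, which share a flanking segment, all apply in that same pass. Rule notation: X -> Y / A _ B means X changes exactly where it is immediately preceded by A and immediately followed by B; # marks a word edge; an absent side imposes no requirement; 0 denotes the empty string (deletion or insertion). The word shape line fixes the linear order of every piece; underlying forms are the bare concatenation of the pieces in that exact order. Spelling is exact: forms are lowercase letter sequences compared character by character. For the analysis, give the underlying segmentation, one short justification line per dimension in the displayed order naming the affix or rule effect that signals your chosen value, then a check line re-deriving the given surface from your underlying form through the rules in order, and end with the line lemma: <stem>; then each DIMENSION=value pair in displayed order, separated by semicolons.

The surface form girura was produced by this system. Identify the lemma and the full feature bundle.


underlying: gi-rura-o
RANK=pa - signalled by the affix -o
GRD=em - signalled by the affix gi-
check: girurao -> girura
lemma: rura; RANK=pa; GRD=em


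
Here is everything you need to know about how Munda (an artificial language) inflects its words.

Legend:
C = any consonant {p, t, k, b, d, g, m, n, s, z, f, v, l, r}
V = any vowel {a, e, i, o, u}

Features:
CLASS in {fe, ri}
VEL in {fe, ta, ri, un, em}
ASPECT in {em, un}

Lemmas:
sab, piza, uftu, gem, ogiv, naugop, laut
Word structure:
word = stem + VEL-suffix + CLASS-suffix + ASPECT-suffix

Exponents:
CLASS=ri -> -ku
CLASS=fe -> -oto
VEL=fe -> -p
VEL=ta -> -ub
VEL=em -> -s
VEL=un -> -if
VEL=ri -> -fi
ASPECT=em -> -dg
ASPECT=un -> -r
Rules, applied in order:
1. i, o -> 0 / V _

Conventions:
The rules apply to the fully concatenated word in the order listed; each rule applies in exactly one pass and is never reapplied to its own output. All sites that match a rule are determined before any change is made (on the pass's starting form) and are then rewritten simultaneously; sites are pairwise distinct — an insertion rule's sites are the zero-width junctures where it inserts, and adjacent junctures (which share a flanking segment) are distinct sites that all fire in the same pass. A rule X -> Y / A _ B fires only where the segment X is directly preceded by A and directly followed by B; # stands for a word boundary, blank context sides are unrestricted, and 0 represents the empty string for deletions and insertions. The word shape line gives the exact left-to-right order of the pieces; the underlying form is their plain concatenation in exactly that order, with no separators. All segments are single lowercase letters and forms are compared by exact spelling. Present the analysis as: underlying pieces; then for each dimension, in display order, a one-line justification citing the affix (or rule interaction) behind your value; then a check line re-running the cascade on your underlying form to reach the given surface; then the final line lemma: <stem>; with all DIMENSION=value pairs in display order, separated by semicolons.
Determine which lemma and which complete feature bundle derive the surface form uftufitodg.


underlying: uftu-fi-oto-dg
CLASS=fe - signalled by the affix -oto
VEL=ri - signalled by the affix -fi
ASPECT=em - signalled by the affix -dg
check: uftufiotodg -> uftufitodg
lemma: uftu; CLASS=fe; VEL=ri; ASPECT=em


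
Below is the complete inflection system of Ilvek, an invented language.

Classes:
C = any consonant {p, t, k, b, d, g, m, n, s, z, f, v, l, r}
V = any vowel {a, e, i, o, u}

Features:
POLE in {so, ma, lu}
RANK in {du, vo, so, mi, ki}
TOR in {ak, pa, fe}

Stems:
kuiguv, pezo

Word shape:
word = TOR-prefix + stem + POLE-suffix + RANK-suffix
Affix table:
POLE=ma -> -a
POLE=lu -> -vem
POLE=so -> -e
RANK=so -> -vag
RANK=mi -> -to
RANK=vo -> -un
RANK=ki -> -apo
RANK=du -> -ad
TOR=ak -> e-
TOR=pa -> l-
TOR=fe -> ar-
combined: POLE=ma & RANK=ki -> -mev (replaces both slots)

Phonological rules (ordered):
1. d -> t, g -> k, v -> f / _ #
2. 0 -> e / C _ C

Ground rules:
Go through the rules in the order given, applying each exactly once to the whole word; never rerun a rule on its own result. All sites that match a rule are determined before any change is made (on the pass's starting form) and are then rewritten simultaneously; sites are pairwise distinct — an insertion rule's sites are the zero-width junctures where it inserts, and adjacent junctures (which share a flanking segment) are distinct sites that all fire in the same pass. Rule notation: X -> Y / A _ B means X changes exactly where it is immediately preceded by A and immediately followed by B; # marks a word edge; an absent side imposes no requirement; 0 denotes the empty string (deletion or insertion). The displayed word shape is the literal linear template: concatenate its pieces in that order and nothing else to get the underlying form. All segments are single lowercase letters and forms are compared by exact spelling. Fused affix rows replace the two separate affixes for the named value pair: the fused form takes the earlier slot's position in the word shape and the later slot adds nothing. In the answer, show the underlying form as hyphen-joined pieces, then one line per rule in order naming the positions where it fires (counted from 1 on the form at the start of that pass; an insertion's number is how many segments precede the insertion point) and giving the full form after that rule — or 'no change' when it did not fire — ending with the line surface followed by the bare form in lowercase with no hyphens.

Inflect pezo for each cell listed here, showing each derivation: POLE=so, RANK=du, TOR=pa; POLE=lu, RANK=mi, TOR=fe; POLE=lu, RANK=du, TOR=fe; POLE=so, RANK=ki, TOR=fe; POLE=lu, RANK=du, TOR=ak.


cell POLE=so, RANK=du, TOR=pa:
underlying: l-pezo-e-ad
1. d -> t, g -> k, v -> f / _ #: fires at position(s) 8: lpezoeat
2. 0 -> e / C _ C: inserts after position(s) 1: lepezoeat
surface: lepezoeat

cell POLE=lu, RANK=mi, TOR=fe:
underlying: ar-pezo-vem-to
1. d -> t, g -> k, v -> f / _ #: no change
2. 0 -> e / C _ C: inserts after position(s) 2, 9: arepezovemeto
surface: arepezovemeto

cell POLE=lu, RANK=du, TOR=fe:
underlying: ar-pezo-vem-ad
1. d -> t, g -> k, v -> f / _ #: fires at position(s) 11: arpezovemat
2. 0 -> e / C _ C: inserts after position(s) 2: arepezovemat
surface: arepezovemat

cell POLE=so, RANK=ki, TOR=fe:
underlying: ar-pezo-e-apo
1. d -> t, g -> k, v -> f / _ #: no change
2. 0 -> e / C _ C: inserts after position(s) 2: arepezoeapo
surface: arepezoeapo

cell POLE=lu, RANK=du, TOR=ak:
underlying: e-pezo-vem-ad
1. d -> t, g -> k, v -> f / _ #: fires at position(s) 10: epezovemat
2. 0 -> e / C _ C: no change
surface: epezovemat


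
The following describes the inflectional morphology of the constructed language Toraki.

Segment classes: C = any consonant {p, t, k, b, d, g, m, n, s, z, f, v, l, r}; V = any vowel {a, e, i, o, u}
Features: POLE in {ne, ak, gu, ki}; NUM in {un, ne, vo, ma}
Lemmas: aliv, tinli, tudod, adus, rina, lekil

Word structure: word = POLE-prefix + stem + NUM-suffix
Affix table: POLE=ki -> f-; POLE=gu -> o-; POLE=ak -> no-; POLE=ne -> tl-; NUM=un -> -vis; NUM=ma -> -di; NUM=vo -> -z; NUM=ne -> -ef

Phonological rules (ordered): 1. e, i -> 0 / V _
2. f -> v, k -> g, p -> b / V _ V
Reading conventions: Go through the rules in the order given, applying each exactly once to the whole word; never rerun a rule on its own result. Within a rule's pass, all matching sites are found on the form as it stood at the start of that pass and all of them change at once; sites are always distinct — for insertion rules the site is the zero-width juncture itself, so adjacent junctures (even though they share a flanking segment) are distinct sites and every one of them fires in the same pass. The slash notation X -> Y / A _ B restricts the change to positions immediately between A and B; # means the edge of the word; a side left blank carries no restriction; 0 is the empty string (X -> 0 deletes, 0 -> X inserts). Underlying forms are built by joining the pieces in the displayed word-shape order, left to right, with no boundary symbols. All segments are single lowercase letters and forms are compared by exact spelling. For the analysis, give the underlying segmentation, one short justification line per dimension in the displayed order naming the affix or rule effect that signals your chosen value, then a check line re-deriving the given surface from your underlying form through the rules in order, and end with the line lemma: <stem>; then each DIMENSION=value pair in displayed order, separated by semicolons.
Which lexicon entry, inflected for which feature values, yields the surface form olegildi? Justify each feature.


underlying: o-lekil-di
POLE=gu - signalled by the affix o-
NUM=ma - signalled by the affix -di
check: olekildi -> olekildi -> olegildi
lemma: lekil; POLE=gu; NUM=ma


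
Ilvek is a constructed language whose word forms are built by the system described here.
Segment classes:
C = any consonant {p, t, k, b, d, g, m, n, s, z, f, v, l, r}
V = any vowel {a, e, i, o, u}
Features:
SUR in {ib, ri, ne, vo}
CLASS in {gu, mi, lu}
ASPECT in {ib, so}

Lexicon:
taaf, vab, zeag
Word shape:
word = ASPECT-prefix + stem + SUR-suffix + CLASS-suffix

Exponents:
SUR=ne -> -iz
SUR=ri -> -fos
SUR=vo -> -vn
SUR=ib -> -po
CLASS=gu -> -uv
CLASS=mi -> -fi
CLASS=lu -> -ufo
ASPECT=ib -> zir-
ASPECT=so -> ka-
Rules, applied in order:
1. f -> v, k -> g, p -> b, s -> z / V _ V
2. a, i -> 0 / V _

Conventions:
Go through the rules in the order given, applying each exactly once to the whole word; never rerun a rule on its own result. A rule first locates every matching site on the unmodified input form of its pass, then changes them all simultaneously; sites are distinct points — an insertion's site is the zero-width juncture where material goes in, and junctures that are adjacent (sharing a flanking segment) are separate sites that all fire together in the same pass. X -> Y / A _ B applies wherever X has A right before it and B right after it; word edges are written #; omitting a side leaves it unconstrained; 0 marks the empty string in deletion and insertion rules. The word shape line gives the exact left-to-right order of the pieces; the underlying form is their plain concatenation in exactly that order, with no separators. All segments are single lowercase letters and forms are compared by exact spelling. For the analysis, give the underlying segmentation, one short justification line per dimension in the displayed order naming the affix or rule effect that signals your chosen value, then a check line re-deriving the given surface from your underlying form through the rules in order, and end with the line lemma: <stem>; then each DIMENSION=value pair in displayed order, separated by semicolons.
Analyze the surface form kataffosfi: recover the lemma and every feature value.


underlying: ka-taaf-fos-fi
SUR=ri - signalled by the affix -fos
CLASS=mi - signalled by the affix -fi
ASPECT=so - signalled by the affix ka-
check: kataaffosfi -> kataaffosfi -> kataffosfi
lemma: taaf; SUR=ri; CLASS=mi; ASPECT=so


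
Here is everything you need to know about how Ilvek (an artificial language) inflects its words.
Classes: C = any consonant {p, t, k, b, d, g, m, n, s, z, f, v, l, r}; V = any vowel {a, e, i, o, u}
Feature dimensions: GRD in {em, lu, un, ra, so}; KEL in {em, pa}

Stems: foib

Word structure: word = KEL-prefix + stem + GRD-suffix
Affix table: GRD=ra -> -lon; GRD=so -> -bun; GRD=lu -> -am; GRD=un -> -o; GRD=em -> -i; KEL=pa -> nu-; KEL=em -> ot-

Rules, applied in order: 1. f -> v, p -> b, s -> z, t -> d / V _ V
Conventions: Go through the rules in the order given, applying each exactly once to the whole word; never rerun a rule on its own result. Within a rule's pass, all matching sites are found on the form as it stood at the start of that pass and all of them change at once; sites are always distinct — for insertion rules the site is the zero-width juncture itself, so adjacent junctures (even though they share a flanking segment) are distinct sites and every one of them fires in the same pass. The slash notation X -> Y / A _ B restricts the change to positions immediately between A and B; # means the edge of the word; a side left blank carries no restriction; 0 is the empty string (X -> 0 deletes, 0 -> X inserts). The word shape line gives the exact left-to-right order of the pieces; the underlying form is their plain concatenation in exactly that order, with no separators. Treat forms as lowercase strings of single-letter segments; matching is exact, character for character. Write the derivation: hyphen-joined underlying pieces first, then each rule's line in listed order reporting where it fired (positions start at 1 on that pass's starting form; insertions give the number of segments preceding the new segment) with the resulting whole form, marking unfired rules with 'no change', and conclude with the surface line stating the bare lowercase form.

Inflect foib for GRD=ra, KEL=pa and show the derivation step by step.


underlying: nu-foib-lon
1. f -> v, p -> b, s -> z, t -> d / V _ V: fires at position(s) 3: nuvoiblon
surface: nuvoiblon


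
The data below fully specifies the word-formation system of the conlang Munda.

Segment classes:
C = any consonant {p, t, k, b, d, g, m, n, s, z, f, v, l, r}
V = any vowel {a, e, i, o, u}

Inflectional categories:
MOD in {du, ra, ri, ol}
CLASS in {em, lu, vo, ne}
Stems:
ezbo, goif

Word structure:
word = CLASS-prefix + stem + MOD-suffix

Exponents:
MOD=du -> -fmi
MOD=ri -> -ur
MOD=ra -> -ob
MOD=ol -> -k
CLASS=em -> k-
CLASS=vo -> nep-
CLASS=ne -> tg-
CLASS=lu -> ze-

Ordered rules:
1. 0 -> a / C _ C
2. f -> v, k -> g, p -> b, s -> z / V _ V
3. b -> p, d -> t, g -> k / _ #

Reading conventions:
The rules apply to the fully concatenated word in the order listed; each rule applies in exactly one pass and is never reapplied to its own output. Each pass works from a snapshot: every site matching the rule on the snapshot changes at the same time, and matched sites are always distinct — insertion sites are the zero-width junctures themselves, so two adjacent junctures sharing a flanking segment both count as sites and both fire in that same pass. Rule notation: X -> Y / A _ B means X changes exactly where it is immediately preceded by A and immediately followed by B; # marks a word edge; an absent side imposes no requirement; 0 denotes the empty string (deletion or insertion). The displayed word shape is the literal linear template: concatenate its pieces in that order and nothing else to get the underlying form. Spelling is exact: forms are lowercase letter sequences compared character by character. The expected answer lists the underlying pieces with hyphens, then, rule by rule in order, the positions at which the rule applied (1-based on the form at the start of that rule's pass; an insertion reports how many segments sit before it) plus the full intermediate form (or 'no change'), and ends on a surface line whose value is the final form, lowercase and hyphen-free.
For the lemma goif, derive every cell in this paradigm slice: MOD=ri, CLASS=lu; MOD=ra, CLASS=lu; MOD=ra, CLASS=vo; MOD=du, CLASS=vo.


cell MOD=ri, CLASS=lu:
underlying: ze-goif-ur
1. 0 -> a / C _ C: no change
2. f -> v, k -> g, p -> b, s -> z / V _ V: fires at position(s) 6: zegoivur
3. b -> p, d -> t, g -> k / _ #: no change
surface: zegoivur

cell MOD=ra, CLASS=lu:
underlying: ze-goif-ob
1. 0 -> a / C _ C: no change
2. f -> v, k -> g, p -> b, s -> z / V _ V: fires at position(s) 6: zegoivob
3. b -> p, d -> t, g -> k / _ #: fires at position(s) 8: zegoivop
surface: zegoivop

cell MOD=ra, CLASS=vo:
underlying: nep-goif-ob
1. 0 -> a / C _ C: inserts after position(s) 3: nepagoifob
2. f -> v, k -> g, p -> b, s -> z / V _ V: fires at position(s) 3, 8: nebagoivob
3. b -> p, d -> t, g -> k / _ #: fires at position(s) 10: nebagoivop
surface: nebagoivop

cell MOD=du, CLASS=vo:
underlying: nep-goif-fmi
1. 0 -> a / C _ C: inserts after position(s) 3, 7, 8: nepagoifafami
2. f -> v, k -> g, p -> b, s -> z / V _ V: fires at position(s) 3, 8, 10: nebagoivavami
3. b -> p, d -> t, g -> k / _ #: no change
surface: nebagoivavami


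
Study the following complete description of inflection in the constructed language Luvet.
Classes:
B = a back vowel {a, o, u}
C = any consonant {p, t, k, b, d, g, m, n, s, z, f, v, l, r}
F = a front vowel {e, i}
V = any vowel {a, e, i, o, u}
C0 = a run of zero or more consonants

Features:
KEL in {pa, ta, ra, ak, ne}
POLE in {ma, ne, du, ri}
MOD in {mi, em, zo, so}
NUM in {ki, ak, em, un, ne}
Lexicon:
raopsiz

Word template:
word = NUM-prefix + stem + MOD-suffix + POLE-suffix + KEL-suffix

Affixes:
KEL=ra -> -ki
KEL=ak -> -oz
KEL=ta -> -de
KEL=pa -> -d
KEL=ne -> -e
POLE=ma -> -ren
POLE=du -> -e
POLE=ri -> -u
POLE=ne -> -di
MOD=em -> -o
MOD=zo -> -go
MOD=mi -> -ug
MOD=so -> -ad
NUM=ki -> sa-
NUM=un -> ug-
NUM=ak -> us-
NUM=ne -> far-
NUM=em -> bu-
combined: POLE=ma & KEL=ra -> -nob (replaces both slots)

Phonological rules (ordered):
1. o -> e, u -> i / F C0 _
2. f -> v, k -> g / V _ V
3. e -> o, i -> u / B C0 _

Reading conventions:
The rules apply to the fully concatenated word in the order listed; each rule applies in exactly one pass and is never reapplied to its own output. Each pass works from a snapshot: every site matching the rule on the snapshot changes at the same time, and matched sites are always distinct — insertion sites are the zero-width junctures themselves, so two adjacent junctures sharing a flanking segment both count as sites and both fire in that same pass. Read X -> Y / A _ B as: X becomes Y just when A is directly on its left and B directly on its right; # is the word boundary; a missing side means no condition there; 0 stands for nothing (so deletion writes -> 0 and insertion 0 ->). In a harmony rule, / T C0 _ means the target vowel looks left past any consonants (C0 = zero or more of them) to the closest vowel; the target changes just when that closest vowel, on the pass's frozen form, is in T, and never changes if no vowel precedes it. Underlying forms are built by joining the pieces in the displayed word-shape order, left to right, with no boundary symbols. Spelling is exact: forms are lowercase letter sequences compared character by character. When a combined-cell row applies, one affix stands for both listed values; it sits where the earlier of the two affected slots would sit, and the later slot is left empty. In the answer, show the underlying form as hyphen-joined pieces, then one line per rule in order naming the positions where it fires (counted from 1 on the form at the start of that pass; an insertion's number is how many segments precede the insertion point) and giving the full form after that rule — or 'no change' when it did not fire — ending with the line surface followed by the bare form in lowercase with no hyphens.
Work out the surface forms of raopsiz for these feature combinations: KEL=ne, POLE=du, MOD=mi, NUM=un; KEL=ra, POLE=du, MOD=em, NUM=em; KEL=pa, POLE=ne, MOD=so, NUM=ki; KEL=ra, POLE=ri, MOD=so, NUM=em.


cell KEL=ne, POLE=du, MOD=mi, NUM=un:
underlying: ug-raopsiz-ug-e-e
1. o -> e, u -> i / F C0 _: fires at position(s) 10: ugraopsizigee
2. f -> v, k -> g / V _ V: no change
3. e -> o, i -> u / B C0 _: fires at position(s) 8: ugraopsuzigee
surface: ugraopsuzigee

cell KEL=ra, POLE=du, MOD=em, NUM=em:
underlying: bu-raopsiz-o-e-ki
1. o -> e, u -> i / F C0 _: fires at position(s) 10: buraopsizeeki
2. f -> v, k -> g / V _ V: fires at position(s) 12: buraopsizeegi
3. e -> o, i -> u / B C0 _: fires at position(s) 8: buraopsuzeegi
surface: buraopsuzeegi

cell KEL=pa, POLE=ne, MOD=so, NUM=ki:
underlying: sa-raopsiz-ad-di-d
1. o -> e, u -> i / F C0 _: no change
2. f -> v, k -> g / V _ V: no change
3. e -> o, i -> u / B C0 _: fires at position(s) 8, 13: saraopsuzaddud
surface: saraopsuzaddud

cell KEL=ra, POLE=ri, MOD=so, NUM=em:
underlying: bu-raopsiz-ad-u-ki
1. o -> e, u -> i / F C0 _: no change
2. f -> v, k -> g / V _ V: fires at position(s) 13: buraopsizadugi
3. e -> o, i -> u / B C0 _: fires at position(s) 8, 14: buraopsuzadugu
surface: buraopsuzadugu


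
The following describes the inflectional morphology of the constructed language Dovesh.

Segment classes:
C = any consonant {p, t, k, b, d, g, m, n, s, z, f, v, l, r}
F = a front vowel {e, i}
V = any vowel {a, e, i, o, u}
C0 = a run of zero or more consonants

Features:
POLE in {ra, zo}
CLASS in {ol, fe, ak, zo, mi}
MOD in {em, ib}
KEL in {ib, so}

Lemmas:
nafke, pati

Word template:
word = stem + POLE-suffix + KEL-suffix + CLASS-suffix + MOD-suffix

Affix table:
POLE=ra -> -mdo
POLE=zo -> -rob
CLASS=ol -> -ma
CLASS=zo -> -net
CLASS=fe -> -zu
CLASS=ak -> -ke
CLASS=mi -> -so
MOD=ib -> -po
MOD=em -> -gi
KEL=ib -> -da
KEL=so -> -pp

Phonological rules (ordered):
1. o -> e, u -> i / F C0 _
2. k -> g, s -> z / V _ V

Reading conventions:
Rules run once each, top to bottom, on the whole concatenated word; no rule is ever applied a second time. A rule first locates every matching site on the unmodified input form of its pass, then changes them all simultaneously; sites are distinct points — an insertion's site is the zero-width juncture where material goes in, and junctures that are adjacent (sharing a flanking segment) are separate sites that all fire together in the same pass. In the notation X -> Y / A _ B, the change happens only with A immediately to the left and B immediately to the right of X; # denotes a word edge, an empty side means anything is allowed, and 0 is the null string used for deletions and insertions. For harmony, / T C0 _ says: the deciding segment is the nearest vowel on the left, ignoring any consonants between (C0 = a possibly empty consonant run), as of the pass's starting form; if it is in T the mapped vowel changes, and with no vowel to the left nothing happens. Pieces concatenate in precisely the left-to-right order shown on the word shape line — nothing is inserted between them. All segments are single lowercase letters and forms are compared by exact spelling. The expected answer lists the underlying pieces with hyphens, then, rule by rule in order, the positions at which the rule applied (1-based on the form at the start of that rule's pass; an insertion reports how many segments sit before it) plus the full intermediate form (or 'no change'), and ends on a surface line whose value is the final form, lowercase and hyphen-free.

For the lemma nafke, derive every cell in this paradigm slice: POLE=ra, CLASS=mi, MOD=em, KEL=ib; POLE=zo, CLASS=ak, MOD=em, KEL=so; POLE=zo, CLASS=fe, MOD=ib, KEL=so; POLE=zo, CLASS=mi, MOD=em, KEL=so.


cell POLE=ra, CLASS=mi, MOD=em, KEL=ib:
underlying: nafke-mdo-da-so-gi
1. o -> e, u -> i / F C0 _: fires at position(s) 8: nafkemdedasogi
2. k -> g, s -> z / V _ V: fires at position(s) 11: nafkemdedazogi
surface: nafkemdedazogi

cell POLE=zo, CLASS=ak, MOD=em, KEL=so:
underlying: nafke-rob-pp-ke-gi
1. o -> e, u -> i / F C0 _: fires at position(s) 7: nafkerebppkegi
2. k -> g, s -> z / V _ V: no change
surface: nafkerebppkegi

cell POLE=zo, CLASS=fe, MOD=ib, KEL=so:
underlying: nafke-rob-pp-zu-po
1. o -> e, u -> i / F C0 _: fires at position(s) 7: nafkerebppzupo
2. k -> g, s -> z / V _ V: no change
surface: nafkerebppzupo

cell POLE=zo, CLASS=mi, MOD=em, KEL=so:
underlying: nafke-rob-pp-so-gi
1. o -> e, u -> i / F C0 _: fires at position(s) 7: nafkerebppsogi
2. k -> g, s -> z / V _ V: no change
surface: nafkerebppsogi


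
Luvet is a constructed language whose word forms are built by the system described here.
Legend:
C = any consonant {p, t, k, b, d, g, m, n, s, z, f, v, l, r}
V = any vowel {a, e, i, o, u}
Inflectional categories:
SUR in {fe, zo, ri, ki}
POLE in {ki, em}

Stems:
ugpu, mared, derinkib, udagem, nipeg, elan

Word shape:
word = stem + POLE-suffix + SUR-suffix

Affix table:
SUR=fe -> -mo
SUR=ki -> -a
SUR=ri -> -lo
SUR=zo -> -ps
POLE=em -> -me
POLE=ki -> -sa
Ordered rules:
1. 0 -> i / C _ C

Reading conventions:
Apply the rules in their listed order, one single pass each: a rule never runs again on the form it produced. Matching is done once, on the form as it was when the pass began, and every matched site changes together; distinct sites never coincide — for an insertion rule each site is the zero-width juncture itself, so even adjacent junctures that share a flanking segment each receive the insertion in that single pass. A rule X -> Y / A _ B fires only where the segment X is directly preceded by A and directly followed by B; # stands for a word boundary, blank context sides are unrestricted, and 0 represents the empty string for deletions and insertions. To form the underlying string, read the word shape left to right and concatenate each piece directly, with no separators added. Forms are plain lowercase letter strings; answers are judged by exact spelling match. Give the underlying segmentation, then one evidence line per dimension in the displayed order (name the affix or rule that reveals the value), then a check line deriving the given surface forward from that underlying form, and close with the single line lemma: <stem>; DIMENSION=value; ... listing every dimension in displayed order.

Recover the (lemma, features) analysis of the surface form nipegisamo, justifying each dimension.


underlying: nipeg-sa-mo
SUR=fe - signalled by the affix -mo
POLE=ki - signalled by the affix -sa
check: nipegsamo -> nipegisamo
lemma: nipeg; SUR=fe; POLE=ki


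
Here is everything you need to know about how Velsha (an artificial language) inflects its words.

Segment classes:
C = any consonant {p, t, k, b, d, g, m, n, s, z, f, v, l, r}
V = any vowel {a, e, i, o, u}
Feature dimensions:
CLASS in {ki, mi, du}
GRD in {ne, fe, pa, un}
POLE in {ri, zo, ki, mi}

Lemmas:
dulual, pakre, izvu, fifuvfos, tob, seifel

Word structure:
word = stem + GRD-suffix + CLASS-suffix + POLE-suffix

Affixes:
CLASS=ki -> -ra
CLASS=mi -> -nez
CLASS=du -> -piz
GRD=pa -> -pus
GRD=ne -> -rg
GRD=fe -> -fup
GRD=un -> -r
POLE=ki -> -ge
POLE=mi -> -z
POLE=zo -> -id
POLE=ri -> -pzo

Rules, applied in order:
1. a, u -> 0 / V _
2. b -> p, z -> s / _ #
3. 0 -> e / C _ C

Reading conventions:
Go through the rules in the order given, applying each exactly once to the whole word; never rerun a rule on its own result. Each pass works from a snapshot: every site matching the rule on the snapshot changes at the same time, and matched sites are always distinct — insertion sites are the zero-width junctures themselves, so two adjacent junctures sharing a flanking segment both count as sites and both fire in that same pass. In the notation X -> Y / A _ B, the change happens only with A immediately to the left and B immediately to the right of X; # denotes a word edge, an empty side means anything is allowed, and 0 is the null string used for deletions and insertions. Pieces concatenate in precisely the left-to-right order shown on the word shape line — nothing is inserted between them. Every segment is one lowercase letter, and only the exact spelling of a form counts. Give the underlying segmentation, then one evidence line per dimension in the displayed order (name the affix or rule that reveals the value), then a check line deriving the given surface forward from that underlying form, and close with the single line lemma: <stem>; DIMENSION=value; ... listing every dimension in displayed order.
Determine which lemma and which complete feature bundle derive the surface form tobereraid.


underlying: tob-r-ra-id
CLASS=ki - signalled by the affix -ra
GRD=un - signalled by the affix -r
POLE=zo - signalled by the affix -id
check: tobrraid -> tobrraid -> tobrraid -> tobereraid
lemma: tob; CLASS=ki; GRD=un; POLE=zo


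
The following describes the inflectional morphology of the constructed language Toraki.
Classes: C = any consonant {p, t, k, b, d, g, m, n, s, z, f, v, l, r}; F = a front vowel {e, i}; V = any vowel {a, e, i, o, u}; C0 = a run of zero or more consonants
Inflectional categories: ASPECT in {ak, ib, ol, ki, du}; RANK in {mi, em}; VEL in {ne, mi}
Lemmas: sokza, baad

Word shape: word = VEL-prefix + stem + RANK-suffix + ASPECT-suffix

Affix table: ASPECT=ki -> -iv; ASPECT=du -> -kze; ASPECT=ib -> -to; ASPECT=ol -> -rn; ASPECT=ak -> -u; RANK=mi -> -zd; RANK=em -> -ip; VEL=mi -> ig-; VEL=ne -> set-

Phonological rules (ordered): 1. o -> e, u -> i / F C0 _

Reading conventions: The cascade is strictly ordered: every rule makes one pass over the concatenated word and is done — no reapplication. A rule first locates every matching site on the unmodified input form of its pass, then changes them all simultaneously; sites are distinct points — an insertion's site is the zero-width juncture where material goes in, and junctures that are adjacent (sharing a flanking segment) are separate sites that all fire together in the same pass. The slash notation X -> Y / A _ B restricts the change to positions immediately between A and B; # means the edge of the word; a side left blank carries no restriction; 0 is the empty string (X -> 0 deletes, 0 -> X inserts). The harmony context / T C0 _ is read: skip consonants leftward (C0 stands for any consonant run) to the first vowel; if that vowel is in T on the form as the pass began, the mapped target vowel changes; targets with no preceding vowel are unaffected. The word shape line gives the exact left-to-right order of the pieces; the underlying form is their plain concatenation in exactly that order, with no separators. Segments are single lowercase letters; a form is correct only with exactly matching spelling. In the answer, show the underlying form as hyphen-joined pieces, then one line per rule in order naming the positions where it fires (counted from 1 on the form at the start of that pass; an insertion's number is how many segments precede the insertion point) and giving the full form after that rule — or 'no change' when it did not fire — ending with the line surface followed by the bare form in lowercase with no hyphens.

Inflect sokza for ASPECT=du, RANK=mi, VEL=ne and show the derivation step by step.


underlying: set-sokza-zd-kze
1. o -> e, u -> i / F C0 _: fires at position(s) 5: setsekzazdkze
surface: setsekzazdkze


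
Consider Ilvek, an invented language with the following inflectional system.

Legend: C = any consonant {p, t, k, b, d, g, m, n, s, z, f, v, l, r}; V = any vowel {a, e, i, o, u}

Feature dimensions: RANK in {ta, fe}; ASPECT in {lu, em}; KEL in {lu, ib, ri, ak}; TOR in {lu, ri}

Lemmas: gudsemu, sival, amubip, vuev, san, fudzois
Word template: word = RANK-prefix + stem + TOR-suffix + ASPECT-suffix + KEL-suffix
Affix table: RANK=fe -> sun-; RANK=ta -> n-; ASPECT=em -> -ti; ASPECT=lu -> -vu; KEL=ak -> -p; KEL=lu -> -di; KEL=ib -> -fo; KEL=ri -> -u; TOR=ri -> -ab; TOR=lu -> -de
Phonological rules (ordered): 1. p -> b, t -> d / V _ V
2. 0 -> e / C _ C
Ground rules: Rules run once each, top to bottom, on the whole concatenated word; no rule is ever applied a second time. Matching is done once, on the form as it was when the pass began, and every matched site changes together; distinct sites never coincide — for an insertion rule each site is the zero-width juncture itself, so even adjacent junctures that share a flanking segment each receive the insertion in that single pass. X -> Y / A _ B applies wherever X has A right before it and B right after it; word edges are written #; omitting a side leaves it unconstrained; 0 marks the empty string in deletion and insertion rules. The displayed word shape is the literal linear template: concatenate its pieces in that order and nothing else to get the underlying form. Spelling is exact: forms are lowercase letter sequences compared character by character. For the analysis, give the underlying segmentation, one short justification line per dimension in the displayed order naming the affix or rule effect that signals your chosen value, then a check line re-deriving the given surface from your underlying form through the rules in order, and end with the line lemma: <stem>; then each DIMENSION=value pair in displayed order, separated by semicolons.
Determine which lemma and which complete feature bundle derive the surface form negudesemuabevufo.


underlying: n-gudsemu-ab-vu-fo
RANK=ta - signalled by the affix n-
ASPECT=lu - signalled by the affix -vu
KEL=ib - signalled by the affix -fo
TOR=ri - signalled by the affix -ab
check: ngudsemuabvufo -> ngudsemuabvufo -> negudesemuabevufo
lemma: gudsemu; RANK=ta; ASPECT=lu; KEL=ib; TOR=ri


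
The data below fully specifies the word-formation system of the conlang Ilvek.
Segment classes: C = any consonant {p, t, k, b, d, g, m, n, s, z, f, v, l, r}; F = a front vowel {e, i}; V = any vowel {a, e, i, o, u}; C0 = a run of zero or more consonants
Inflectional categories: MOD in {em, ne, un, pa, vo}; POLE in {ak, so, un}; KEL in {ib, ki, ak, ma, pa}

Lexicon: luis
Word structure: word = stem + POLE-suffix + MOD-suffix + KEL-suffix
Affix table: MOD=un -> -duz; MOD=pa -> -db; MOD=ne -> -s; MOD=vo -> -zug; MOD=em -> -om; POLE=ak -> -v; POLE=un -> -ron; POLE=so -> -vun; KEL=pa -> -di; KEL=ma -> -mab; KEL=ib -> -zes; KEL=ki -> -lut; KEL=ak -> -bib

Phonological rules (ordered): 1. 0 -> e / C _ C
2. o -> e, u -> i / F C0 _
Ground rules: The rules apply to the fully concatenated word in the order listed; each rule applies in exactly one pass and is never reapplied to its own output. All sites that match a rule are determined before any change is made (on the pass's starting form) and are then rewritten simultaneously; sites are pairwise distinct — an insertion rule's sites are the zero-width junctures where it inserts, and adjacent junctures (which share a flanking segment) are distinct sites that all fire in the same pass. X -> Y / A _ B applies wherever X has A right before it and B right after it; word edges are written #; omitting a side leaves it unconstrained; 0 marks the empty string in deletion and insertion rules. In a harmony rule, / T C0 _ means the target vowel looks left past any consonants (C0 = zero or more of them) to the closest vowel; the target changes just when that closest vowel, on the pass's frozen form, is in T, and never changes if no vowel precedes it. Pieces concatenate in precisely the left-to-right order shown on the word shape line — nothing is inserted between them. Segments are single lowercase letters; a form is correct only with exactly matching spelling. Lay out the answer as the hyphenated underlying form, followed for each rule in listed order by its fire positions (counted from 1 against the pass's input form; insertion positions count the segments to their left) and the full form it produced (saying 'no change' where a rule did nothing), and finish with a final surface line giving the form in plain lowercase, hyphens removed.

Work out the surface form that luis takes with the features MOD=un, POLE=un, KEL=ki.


underlying: luis-ron-duz-lut
1. 0 -> e / C _ C: inserts after position(s) 4, 7, 10: luiseroneduzelut
2. o -> e, u -> i / F C0 _: fires at position(s) 7, 11, 15: luiserenedizelit
surface: luiserenedizelit


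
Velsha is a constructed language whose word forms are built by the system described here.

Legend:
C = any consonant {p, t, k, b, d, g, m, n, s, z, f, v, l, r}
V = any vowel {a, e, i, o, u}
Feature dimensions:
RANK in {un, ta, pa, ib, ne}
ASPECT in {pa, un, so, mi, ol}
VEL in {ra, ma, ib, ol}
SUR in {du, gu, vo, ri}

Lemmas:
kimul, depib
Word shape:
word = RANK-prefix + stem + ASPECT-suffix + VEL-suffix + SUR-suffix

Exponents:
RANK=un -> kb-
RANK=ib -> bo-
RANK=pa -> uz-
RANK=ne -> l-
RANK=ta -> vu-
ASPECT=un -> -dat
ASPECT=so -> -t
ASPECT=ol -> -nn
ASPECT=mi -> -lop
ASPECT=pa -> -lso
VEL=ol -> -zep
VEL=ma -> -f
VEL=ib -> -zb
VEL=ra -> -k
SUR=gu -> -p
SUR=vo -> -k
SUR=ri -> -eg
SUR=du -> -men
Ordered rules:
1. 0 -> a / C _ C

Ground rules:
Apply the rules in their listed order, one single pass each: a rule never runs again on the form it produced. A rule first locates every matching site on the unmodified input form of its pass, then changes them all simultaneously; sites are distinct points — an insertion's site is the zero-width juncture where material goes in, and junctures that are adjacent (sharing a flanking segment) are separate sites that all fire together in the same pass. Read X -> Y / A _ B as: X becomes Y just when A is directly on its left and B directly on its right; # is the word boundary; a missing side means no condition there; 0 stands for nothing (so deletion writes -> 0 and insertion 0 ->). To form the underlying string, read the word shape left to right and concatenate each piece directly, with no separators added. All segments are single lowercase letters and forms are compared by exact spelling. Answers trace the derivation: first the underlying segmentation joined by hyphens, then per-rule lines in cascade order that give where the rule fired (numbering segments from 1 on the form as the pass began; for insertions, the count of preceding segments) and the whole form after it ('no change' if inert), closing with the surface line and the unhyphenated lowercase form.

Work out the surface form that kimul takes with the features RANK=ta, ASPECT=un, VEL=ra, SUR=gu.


underlying: vu-kimul-dat-k-p
1. 0 -> a / C _ C: inserts after position(s) 7, 10, 11: vukimuladatakap
surface: vukimuladatakap
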